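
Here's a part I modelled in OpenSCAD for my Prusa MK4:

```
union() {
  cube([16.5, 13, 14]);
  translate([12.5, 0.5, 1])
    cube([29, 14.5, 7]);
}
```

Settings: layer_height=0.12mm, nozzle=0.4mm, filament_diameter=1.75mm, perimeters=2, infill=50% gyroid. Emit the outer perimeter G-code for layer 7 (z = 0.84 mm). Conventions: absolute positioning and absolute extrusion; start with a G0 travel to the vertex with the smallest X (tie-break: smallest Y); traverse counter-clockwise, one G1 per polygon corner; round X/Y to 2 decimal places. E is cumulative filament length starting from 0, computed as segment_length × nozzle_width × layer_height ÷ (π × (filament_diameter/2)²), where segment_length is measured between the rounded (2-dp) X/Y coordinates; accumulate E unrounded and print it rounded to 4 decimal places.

At z = 0.84 mm: the 16.5×13 cube contributes its full rectangle; the cube at (12.5, 0.5) is not intersected at this z (z outside [1, 8]); Merging all regions: only the 16.5×13 cube is present, so the union is just that shape — 1 connected region. The outline is a single polygon with 4 vertices. Extrusion per mm of travel: 0.4 × 0.12 / (π × 0.875²) = 0.019956. Accumulating E over each segment gives final E = 1.1774.

G0 X0.00 Y0.00 Z0.84
G1 X16.50 Y0.00 E0.3293
G1 X16.50 Y13.00 E0.5887
G1 X0.00 Y13.00 E0.9180
G1 X0.00 Y0.00 E1.1774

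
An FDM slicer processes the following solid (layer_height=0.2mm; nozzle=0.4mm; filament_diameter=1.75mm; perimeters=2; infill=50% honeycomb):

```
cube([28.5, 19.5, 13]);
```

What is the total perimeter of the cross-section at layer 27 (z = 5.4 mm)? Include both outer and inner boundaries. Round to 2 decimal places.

96.00 mm

At z = 5.4 mm: the 28.5×19.5 cube contributes its full rectangle (perimeter 96.00 mm). Overall, the cross-section is a single solid region. Total boundary length (outer) = 96.00 mm.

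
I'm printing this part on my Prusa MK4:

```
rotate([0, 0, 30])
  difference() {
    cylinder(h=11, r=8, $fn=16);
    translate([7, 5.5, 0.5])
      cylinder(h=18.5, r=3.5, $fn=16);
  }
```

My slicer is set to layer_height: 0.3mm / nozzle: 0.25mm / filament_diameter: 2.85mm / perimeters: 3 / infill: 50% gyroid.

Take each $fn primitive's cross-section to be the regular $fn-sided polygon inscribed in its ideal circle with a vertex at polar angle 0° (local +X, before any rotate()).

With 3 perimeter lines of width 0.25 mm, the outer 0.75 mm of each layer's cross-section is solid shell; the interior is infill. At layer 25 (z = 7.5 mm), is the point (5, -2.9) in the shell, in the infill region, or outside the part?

At z = 7.5 mm: the r=8 cylinder gives a regular 16-gon of circumradius 8 (constant along its height); the r=3.5 cylinder at (7, 5.5) contributes a regular 16-gon of circumradius 3.5; Subtracting the remaining from the first: starting from the r=8 cylinder, the r=3.5 cylinder at (7, 5.5) partially overlaps it — only the 10.51 mm² overlap (of its 37.50 mm²) is removed, clipping the outline — 1 connected region; (whole slice rotated 30° about Z — lengths, areas and connectivity unchanged). Overall, the cross-section is a single solid region. Undo the 30° rotation: the query point maps to (2.880, -5.011) in the un-rotated model frame. The nearest boundary edge runs (5.66, -5.66)→(3.06, -7.39); distance from the point to it = 2.08 mm. The point is inside the cross-section and 2.08 mm from the nearest boundary — more than the 0.75 mm shell width (3 × 0.25), so it's in the infill interior.

infill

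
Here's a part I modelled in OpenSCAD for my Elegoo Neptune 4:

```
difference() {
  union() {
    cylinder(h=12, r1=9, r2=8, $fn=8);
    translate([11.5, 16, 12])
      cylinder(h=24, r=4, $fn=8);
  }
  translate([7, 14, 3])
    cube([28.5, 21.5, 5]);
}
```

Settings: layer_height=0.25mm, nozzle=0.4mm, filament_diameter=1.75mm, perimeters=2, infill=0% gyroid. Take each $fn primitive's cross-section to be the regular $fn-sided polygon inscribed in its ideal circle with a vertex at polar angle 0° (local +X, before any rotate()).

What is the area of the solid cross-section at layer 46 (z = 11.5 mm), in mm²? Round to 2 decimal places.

At z = 11.5 mm: the cone: at t=0.958 of its height the radius interpolates to r₁+(r₂−r₁)t = 8.042, giving a regular 8-gon of that circumradius (area = (8/2)·8.042²·sin(360°/8) = 182.91 mm²); the cylinder at (11.5, 16) is not intersected at this z (z outside [12, 36]); Taking the union: only the cone is present, so the union is just that shape — area = 182.91 mm²; the cube at (7, 14) does not reach this height (z outside [3, 8]); After the difference (first − rest): none of the subtracted shapes is present at this height, so that combined region is unchanged — area = 182.91 mm². Overall, the cross-section is a single solid region. Net area = 182.91 mm².

182.91 mm²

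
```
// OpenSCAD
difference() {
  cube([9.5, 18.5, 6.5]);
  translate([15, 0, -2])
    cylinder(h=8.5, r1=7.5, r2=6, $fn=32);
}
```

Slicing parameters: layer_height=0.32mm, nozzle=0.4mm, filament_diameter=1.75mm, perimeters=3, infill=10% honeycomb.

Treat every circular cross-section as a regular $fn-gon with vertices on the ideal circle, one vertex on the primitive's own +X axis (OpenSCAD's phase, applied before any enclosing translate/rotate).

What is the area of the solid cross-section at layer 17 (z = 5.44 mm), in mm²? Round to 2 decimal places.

At z = 5.44 mm: the cube (footprint 9.5×18.5) is included at this height (area 175.75 mm²); the cone at (15, 0) (r1=7.5→r2=6) has section circumradius 6.187 here — a regular 32-gon (area = (32/2)·6.187²·sin(360°/32) = 119.49 mm²); After the difference (first − rest): starting from the 9.5×18.5 cube (175.75 mm²), the cone at (15, 0) partially overlaps it — only the 1.26 mm² overlap (of its 119.49 mm²) is removed, clipping the outline — area = 174.49 mm². Overall, the cross-section is a single solid region. Net area = 174.49 mm².

174.49 mm²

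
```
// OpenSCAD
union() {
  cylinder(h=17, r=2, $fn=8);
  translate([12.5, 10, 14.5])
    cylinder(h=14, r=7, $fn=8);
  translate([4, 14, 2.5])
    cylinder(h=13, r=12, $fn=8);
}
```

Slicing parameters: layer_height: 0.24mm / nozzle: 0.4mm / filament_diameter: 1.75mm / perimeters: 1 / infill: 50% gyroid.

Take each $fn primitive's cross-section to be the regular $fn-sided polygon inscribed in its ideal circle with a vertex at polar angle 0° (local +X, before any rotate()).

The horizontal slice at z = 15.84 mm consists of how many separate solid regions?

2

At z = 15.84 mm: the r=2 cylinder contributes a regular 8-gon of circumradius 2; the cylinder at (12.5, 10): section is a regular 8-gon, circumradius r=7; the cylinder at (4, 14) does not reach this height (z outside [2.5, 15.5]); Merging all regions: the 2 present regions are separate (no shared area or edge), so areas and boundary lengths simply add and each stays a separate island — 2 connected regions. The result has 2 disconnected regions.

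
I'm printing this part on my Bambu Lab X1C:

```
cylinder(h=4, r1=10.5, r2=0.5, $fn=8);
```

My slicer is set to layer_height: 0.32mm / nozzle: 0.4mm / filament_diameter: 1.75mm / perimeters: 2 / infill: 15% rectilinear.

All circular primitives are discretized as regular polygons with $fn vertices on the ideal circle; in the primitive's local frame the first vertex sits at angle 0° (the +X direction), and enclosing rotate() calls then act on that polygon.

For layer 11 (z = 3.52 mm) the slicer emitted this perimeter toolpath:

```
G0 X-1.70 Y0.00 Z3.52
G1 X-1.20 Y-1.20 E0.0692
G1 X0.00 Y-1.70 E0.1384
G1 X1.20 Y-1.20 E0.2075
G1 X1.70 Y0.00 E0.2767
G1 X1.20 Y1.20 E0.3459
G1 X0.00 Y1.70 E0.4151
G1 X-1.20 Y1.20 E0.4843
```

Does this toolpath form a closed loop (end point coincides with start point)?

no

Start point (G0): (-1.70, 0.00). End point (last G1): the path does not return to the start — open.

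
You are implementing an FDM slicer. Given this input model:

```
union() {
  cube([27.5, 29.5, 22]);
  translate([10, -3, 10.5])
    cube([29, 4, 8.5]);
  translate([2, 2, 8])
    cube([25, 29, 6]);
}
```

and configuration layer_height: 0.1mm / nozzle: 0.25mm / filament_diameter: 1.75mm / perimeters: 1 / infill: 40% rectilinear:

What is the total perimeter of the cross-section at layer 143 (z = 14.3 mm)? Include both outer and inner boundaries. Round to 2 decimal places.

143.00 mm

At z = 14.3 mm: the 27.5×29.5 cube contributes its full rectangle (perimeter 114.00 mm); the cube at (10, -3) is present — its section is the full 29×4 rectangle (perimeter 66.00 mm); the cube at (2, 2) does not reach this height (z outside [8, 14]); Taking the union: the regions partially overlap (shared area 17.50 mm²), so the edge portions inside another operand are dropped and the merged outline is re-measured after clipping — boundary = 143.00 mm. Overall, the cross-section is a single solid region. Total boundary length (outer) = 143.00 mm.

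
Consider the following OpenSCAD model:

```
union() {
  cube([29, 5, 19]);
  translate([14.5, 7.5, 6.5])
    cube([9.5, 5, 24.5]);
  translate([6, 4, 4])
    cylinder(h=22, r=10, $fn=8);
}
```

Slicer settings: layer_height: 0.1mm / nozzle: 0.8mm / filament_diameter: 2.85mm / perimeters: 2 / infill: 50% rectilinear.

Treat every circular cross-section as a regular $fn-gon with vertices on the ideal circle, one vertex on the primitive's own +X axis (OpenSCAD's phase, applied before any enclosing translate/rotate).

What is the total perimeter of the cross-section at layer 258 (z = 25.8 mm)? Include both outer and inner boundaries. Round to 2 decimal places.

89.93 mm

At z = 25.8 mm: the cube does not reach this height (z outside [0, 19]); the 9.5×5 cube at (14.5, 7.5) contributes its full rectangle (perimeter 29.00 mm); the r=10 cylinder at (6, 4) contributes a regular 8-gon of circumradius 10 (perimeter = 2·8·10.000·sin(180°/8) = 61.23 mm); Merging all regions: the regions partially overlap (shared area 0.00 mm²), so the edge portions inside another operand are dropped and the merged outline is re-measured after clipping — boundary = 89.93 mm. Overall, the cross-section is a single solid region. Total boundary length (outer) = 89.93 mm.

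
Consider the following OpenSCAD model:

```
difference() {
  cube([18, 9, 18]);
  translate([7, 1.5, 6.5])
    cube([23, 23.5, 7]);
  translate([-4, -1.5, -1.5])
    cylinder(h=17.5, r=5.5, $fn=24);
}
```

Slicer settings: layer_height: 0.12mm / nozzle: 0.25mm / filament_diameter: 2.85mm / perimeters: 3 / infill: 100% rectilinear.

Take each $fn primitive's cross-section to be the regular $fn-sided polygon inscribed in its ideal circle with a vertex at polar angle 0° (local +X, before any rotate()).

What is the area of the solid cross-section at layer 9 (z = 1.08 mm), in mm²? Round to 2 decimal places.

160.34 mm²

At z = 1.08 mm: the cube (footprint 18×9) is included at this height (area 162.00 mm²); the cube at (7, 1.5) does not reach this height (z outside [6.5, 13.5]); the r=5.5 cylinder at (-4, -1.5) gives a regular 24-gon of circumradius 5.5 (constant along its height) (area = (24/2)·5.500²·sin(360°/24) = 93.95 mm²); Subtracting the remaining from the first: starting from the 18×9 cube (162.00 mm²), the r=5.5 cylinder at (-4, -1.5) partially overlaps it — only the 1.66 mm² overlap (of its 93.95 mm²) is removed, clipping the outline — area = 160.34 mm². Overall, the cross-section is a single solid region. Net area = 160.34 mm².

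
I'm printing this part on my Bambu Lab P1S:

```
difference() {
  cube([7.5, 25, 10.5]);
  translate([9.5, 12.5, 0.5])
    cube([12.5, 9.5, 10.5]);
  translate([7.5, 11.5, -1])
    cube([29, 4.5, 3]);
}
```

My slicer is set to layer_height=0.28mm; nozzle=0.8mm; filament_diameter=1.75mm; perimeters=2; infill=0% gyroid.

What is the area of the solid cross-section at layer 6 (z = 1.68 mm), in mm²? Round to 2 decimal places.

187.50 mm²

At z = 1.68 mm: the cube is present — its section is the full 7.5×25 rectangle (area 187.50 mm²); the 12.5×9.5 cube at (9.5, 12.5) contributes its full rectangle (area 118.75 mm²); the 29×4.5 cube at (7.5, 11.5) contributes its full rectangle (area 130.50 mm²); Subtracting the remaining from the first: starting from the 7.5×25 cube (187.50 mm²), the 12.5×9.5 cube at (9.5, 12.5) misses the remaining region (no effect); the 29×4.5 cube at (7.5, 11.5) misses the remaining region (no effect) — area = 187.50 mm². Overall, the cross-section is a single solid region. Net area = 187.50 mm².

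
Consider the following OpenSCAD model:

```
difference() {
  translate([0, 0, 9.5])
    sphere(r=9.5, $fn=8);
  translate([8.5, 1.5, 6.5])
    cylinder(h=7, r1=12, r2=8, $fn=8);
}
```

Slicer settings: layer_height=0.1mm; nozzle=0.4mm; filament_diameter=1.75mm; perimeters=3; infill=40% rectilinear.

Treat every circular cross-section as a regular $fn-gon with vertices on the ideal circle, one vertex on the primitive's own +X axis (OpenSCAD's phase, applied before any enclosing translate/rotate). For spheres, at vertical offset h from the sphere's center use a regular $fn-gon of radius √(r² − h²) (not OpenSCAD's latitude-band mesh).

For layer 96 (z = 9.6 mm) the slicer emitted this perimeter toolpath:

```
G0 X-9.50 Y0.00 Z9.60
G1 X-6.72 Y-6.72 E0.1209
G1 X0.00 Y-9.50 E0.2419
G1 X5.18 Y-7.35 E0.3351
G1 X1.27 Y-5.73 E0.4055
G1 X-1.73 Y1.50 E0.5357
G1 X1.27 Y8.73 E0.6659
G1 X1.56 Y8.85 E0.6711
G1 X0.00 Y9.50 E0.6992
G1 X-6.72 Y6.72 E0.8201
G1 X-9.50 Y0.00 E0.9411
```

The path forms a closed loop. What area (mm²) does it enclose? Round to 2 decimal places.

Apply the shoelace formula to the sequence of (X, Y) vertices; enclosed area = 135.82 mm².

135.82 mm²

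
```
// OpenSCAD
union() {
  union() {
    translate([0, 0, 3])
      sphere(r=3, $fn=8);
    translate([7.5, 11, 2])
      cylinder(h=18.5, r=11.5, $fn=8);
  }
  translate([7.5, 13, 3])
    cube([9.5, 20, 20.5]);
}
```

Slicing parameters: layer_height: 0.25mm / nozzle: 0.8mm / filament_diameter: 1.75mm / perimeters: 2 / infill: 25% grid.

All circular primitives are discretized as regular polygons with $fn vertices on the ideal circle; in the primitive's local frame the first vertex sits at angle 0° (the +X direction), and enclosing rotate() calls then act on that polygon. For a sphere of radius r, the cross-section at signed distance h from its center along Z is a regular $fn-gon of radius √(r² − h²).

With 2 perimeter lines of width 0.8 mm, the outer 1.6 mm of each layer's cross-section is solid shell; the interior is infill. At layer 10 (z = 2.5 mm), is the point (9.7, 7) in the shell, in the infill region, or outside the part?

At z = 2.5 mm: the r=3 sphere slices to a regular 8-gon of circumradius 2.958 (√(r²−h²) with h=0.5 from center); the r=11.5 cylinder at (7.5, 11) contributes a regular 8-gon of circumradius 11.5; Merging all regions: the regions partially overlap (shared area 0.84 mm²), so overlapping operands fuse into one piece — 1 connected region; the cube at (7.5, 13) does not reach this height (z outside [3, 23.5]); Merging all regions: only that combined region is present, so the union is just that shape — 1 connected region. Overall, the cross-section is a single solid region. The nearest boundary edge runs (15.63, 2.87)→(7.50, -0.50); distance from the point to it = 6.09 mm. The point is inside the cross-section and 6.09 mm from the nearest boundary — more than the 1.6 mm shell width (2 × 0.8), so it's in the infill interior.

infill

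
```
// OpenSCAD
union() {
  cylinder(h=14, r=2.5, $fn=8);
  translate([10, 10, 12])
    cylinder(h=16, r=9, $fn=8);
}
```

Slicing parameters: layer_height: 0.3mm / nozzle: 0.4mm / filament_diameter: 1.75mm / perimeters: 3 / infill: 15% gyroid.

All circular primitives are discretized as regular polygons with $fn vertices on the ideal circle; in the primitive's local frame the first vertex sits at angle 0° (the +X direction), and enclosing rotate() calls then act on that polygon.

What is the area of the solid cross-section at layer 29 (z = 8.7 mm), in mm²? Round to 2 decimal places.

At z = 8.7 mm: the r=2.5 cylinder contributes a regular 8-gon of circumradius 2.5 (area = (8/2)·2.500²·sin(360°/8) = 17.68 mm²); the cylinder at (10, 10) is not intersected at this z (z outside [12, 28]); Combining (union): only the r=2.5 cylinder is present, so the union is just that shape — area = 17.68 mm². Overall, the cross-section is a single solid region. Net area = 17.68 mm².

17.68 mm²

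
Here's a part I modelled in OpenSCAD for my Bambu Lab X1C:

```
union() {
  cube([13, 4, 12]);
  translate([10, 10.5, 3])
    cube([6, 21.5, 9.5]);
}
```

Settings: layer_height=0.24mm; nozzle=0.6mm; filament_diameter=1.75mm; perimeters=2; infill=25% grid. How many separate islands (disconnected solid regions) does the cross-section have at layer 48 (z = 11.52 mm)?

2

At z = 11.52 mm: the cube (footprint 13×4) is included at this height; the cube at (10, 10.5) is present — its section is the full 6×21.5 rectangle; Combining (union): the 2 present regions are separate (no shared area or edge), so areas and boundary lengths simply add and each stays a separate island — 2 connected regions. Overall, the cross-section has 2 separate islands. Island count = 2.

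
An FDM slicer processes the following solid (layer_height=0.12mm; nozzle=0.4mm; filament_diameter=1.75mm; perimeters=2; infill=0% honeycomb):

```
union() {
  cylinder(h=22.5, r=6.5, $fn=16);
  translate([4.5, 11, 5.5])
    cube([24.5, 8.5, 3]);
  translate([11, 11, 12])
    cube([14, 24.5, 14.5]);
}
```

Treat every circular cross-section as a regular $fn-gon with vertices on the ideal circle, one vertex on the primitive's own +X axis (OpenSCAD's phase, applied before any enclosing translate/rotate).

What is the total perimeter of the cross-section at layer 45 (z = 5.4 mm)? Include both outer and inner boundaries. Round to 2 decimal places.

40.58 mm

At z = 5.4 mm: the cylinder: section is a regular 16-gon, circumradius r=6.5 (perimeter = 2·16·6.500·sin(180°/16) = 40.58 mm); the cube at (4.5, 11) is not intersected at this z (z outside [5.5, 8.5]); the cube at (11, 11) is not intersected at this z (z outside [12, 26.5]); Combining (union): only the r=6.5 cylinder is present, so the union is just that shape — boundary = 40.58 mm. Overall, the cross-section is a single solid region. Total boundary length (outer) = 40.58 mm.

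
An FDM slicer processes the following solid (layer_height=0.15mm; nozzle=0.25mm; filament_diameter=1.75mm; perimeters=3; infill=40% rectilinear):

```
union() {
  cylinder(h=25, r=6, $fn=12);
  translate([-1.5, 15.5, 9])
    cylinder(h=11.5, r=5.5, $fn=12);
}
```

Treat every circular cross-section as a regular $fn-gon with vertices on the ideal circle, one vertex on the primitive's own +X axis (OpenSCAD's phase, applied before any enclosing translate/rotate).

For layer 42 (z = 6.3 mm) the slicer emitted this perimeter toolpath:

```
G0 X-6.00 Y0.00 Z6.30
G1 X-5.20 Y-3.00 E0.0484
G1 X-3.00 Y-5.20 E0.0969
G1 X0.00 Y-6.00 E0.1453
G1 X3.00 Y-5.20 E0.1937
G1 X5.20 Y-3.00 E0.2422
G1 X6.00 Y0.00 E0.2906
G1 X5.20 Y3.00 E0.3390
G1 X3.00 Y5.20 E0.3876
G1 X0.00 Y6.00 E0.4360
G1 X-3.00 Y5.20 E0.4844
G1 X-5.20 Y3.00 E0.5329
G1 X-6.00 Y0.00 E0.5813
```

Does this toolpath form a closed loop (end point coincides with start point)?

Start point (G0): (-6.00, 0.00). End point (last G1): the path returns to the start — closed.

yes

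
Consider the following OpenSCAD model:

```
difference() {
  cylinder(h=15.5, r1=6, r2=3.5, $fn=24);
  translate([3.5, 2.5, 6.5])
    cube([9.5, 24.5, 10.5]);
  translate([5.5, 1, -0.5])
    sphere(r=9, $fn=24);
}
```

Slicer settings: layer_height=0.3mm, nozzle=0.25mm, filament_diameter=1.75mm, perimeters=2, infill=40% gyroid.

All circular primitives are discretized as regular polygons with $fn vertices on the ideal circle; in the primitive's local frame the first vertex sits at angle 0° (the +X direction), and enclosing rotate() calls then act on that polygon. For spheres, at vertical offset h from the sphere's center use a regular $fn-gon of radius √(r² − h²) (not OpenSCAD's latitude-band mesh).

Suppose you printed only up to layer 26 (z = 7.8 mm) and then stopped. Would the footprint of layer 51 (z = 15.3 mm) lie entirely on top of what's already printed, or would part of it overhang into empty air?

part overhangs

Compare the two slices. At z = 7.8: the cone contributes a regular 24-gon of circumradius 4.742 (interpolated between r1=6 and r2=3.5 at t=0.503) (area = (24/2)·4.742²·sin(360°/24) = 69.84 mm²); the cube at (3.5, 2.5) is present — its section is the full 9.5×24.5 rectangle (area 232.75 mm²); the sphere at (5.5, 1): section is a regular 24-gon, circumradius = √(r²−h²) = √(9²−8.3²) = 3.480 (area = (24/2)·3.480²·sin(360°/24) = 37.61 mm²); Taking the first minus the rest: starting from the cone (69.84 mm²), the 9.5×24.5 cube at (3.5, 2.5) partially overlaps it — only the 0.17 mm² overlap (of its 232.75 mm²) is removed, clipping the outline; the r=9 sphere at (5.5, 1) partially overlaps it — only the 10.29 mm² overlap (of its 37.61 mm²) is removed, clipping the outline — area = 59.38 mm². At z = 15.3: the cone (r1=6→r2=3.5) has section circumradius 3.532 here — a regular 24-gon (area = (24/2)·3.532²·sin(360°/24) = 38.75 mm²); the 9.5×24.5 cube at (3.5, 2.5) contributes its full rectangle (area 232.75 mm²); the sphere at (5.5, 1) is not intersected at this z (|z−center|=15.800 > r=9); Subtracting the remaining from the first: starting from the cone (38.75 mm²), the 9.5×24.5 cube at (3.5, 2.5) misses the remaining region (no effect) — area = 38.75 mm². Checking containment: at z = 15.3 the cross-section extends beyond the z = 7.8 cross-section by about 3.92 mm².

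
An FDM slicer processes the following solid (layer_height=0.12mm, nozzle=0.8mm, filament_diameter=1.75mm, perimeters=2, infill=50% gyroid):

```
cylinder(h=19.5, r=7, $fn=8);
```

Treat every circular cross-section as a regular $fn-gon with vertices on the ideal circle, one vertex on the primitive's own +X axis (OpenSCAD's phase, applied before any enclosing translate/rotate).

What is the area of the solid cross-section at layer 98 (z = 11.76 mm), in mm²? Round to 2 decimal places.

At z = 11.76 mm: the cylinder: section is a regular 8-gon, circumradius r=7 (area = (8/2)·7.000²·sin(360°/8) = 138.59 mm²). Overall, the cross-section is a single solid region. Net area = 138.59 mm².

138.59 mm²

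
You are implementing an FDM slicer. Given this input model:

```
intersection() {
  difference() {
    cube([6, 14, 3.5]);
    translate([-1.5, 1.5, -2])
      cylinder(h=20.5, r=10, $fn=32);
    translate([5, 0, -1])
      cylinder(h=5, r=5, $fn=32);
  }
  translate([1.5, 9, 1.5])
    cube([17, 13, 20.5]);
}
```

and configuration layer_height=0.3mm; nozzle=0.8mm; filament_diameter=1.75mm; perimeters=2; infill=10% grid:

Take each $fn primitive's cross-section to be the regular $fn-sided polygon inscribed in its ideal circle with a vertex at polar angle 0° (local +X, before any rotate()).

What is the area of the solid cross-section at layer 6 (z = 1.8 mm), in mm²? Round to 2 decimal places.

At z = 1.8 mm: the cube is present — its section is the full 6×14 rectangle (area 84.00 mm²); the cylinder at (-1.5, 1.5): section is a regular 32-gon, circumradius r=10 (area = (32/2)·10.000²·sin(360°/32) = 312.14 mm²); the cylinder at (5, 0): section is a regular 32-gon, circumradius r=5 (area = (32/2)·5.000²·sin(360°/32) = 78.04 mm²); After the difference (first − rest): starting from the 6×14 cube (84.00 mm²), the r=10 cylinder at (-1.5, 1.5) partially overlaps it — only the 61.05 mm² overlap (of its 312.14 mm²) is removed, clipping the outline; the r=5 cylinder at (5, 0) misses the remaining region (no effect) — area = 22.95 mm²; the 17×13 cube at (1.5, 9) contributes its full rectangle (area 221.00 mm²); After intersecting: the 17×13 cube at (1.5, 9) partially overlaps the result so far; clipping to the common part keeps 18.35 mm² — area = 18.35 mm². Overall, the cross-section is a single solid region. Net area = 18.35 mm².

18.35 mm²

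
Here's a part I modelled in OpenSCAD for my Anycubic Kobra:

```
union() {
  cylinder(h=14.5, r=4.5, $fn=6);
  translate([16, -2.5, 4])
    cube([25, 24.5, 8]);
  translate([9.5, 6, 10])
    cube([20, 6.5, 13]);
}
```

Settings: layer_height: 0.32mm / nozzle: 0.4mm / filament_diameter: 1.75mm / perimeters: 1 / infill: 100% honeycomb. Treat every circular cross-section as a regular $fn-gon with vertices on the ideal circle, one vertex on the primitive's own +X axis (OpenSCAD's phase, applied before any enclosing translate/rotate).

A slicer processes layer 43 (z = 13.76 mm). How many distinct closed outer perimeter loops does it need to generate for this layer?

2

At z = 13.76 mm: the cylinder: section is a regular 6-gon, circumradius r=4.5; the cube at (16, -2.5) is absent (z outside [4, 12]); the 20×6.5 cube at (9.5, 6) contributes its full rectangle; Merging all regions: the 2 present regions are separate (no shared area or edge), so areas and boundary lengths simply add and each stays a separate island — 2 connected regions. The result has 2 disconnected regions.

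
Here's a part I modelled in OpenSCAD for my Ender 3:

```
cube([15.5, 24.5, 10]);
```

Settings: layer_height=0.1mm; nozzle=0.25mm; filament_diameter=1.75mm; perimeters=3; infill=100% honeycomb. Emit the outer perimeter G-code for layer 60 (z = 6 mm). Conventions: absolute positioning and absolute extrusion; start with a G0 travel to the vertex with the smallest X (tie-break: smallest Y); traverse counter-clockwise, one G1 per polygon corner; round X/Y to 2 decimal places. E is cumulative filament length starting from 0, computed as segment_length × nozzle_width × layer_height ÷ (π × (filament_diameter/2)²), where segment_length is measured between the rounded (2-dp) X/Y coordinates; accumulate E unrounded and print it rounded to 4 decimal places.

G0 X0.00 Y0.00 Z6.00
G1 X15.50 Y0.00 E0.1611
G1 X15.50 Y24.50 E0.4158
G1 X0.00 Y24.50 E0.5769
G1 X0.00 Y0.00 E0.8315

At z = 6 mm: the 15.5×24.5 cube contributes its full rectangle. The outline is a single polygon with 4 vertices. Extrusion per mm of travel: 0.25 × 0.1 / (π × 0.875²) = 0.010394. Accumulating E over each segment gives final E = 0.8315.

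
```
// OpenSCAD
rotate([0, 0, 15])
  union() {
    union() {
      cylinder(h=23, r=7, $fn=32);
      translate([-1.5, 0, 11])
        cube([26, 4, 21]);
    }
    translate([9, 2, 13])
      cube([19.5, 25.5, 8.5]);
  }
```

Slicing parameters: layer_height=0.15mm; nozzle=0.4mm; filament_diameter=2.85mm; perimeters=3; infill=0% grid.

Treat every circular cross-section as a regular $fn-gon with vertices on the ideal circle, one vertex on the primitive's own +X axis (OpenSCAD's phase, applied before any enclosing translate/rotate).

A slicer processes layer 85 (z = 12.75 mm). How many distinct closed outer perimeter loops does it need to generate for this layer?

1

At z = 12.75 mm: the r=7 cylinder contributes a regular 32-gon of circumradius 7; the cube at (-1.5, 0) (footprint 26×4) is included at this height; Taking the union: the regions partially overlap (shared area 32.30 mm²), so overlapping operands fuse into one piece — 1 connected region; the cube at (9, 2) is absent (z outside [13, 21.5]); Taking the union: only that combined region is present, so the union is just that shape — 1 connected region; (whole slice rotated 15° about Z — lengths, areas and connectivity unchanged). The result has 1 disconnected region.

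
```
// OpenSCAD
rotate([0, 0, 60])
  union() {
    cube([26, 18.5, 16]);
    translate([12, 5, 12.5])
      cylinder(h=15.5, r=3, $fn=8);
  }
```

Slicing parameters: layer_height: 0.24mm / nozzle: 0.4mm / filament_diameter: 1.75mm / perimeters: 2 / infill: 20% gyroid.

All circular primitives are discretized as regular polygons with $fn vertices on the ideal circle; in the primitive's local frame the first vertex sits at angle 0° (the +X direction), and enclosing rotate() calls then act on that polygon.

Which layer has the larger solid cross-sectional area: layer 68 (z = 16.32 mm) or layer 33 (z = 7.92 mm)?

layer 33 (z = 7.92 mm)

Layer 68 (z = 16.32): the cube is absent (z outside [0, 16]); the cylinder at (12, 5): section is a regular 8-gon, circumradius r=3 (area = (8/2)·3.000²·sin(360°/8) = 25.46 mm²); Taking the union: only the r=3 cylinder at (12, 5) is present, so the union is just that shape — area = 25.46 mm²; (whole slice rotated 60° about Z — lengths, areas and connectivity unchanged). So its area = 25.46 mm². Layer 33 (z = 7.92): the cube (footprint 26×18.5) is included at this height (area 481.00 mm²); the cylinder at (12, 5) is not intersected at this z (z outside [12.5, 28]); Combining (union): only the 26×18.5 cube is present, so the union is just that shape — area = 481.00 mm²; (whole slice rotated 60° about Z — lengths, areas and connectivity unchanged). So its area = 481.00 mm². Layer 33 is larger (481.00 vs 25.46 mm²).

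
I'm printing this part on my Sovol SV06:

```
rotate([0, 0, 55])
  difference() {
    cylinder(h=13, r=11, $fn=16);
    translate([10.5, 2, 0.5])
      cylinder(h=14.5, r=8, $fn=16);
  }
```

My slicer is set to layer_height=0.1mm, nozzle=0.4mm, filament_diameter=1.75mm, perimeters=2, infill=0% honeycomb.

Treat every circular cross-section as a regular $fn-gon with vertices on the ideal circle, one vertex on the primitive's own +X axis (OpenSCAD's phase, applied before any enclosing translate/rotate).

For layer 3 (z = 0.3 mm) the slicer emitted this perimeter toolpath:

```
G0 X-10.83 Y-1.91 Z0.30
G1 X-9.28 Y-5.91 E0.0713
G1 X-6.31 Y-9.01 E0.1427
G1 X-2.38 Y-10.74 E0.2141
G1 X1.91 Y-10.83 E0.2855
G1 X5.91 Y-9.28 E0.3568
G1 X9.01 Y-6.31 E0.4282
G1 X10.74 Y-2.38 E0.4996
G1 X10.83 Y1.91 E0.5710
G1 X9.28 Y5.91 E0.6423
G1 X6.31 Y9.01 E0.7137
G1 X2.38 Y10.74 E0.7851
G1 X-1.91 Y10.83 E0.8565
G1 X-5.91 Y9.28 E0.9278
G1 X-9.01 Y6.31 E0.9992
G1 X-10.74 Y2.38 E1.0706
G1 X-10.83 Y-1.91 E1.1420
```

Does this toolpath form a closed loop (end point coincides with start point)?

yes

Start point (G0): (-10.83, -1.91). End point (last G1): the path returns to the start — closed.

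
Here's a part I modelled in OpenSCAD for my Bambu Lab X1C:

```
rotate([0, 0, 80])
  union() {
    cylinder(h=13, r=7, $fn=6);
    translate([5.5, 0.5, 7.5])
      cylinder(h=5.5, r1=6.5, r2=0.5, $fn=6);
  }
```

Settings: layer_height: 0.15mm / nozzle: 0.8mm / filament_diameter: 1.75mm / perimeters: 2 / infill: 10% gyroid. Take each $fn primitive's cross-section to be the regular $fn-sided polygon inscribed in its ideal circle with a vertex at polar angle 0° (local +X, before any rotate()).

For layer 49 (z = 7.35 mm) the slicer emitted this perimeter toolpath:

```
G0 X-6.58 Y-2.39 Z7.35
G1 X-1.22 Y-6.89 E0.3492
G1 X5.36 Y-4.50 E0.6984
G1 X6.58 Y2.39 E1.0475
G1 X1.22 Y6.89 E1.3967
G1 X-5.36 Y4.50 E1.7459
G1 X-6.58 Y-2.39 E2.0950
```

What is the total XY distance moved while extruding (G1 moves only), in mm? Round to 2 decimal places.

41.99 mm

Sum the Euclidean lengths of each G1 segment: total = 41.99 mm.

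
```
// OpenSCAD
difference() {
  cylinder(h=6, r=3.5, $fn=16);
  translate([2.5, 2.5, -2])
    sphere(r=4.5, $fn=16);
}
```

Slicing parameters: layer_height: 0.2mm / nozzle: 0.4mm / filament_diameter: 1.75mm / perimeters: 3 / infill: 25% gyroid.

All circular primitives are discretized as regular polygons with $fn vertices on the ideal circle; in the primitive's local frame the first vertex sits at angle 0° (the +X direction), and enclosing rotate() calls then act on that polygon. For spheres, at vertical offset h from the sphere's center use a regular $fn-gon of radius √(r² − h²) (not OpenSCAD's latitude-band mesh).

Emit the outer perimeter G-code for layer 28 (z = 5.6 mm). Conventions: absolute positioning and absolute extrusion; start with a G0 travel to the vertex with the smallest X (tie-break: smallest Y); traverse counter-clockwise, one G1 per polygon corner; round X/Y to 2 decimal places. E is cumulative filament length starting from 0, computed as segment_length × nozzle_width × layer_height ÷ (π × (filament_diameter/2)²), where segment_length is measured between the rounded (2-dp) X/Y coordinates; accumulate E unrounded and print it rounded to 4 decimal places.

G0 X-3.50 Y0.00 Z5.60
G1 X-3.23 Y-1.34 E0.0455
G1 X-2.47 Y-2.47 E0.0908
G1 X-1.34 Y-3.23 E0.1361
G1 X0.00 Y-3.50 E0.1815
G1 X1.34 Y-3.23 E0.2270
G1 X2.47 Y-2.47 E0.2723
G1 X3.23 Y-1.34 E0.3176
G1 X3.50 Y0.00 E0.3630
G1 X3.23 Y1.34 E0.4085
G1 X2.47 Y2.47 E0.4538
G1 X1.34 Y3.23 E0.4991
G1 X0.00 Y3.50 E0.5445
G1 X-1.34 Y3.23 E0.5900
G1 X-2.47 Y2.47 E0.6353
G1 X-3.23 Y1.34 E0.6806
G1 X-3.50 Y0.00 E0.7261

At z = 5.6 mm: the r=3.5 cylinder contributes a regular 16-gon of circumradius 3.5; the sphere at (2.5, 2.5) is not intersected at this z (|z−center|=7.600 > r=4.5); Subtracting the remaining from the first: none of the subtracted shapes is present at this height, so the r=3.5 cylinder is unchanged — 1 connected region. The outline is a single polygon with 16 vertices. Extrusion per mm of travel: 0.4 × 0.2 / (π × 0.875²) = 0.033260. Accumulating E over each segment gives final E = 0.7261.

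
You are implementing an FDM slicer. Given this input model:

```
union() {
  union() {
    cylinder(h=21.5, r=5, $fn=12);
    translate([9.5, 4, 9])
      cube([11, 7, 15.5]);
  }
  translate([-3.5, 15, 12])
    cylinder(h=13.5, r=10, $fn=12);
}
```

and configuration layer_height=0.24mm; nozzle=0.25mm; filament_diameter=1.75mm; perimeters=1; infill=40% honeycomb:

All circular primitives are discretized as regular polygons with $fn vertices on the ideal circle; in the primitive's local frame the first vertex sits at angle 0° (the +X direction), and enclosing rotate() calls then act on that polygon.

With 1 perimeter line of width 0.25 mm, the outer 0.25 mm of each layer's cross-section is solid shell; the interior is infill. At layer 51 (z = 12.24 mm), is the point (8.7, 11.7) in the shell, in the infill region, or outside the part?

outside

At z = 12.24 mm: the r=5 cylinder contributes a regular 12-gon of circumradius 5; the 11×7 cube at (9.5, 4) contributes its full rectangle; Taking the union: the 2 present regions are separate (no shared area or edge), so areas and boundary lengths simply add and each stays a separate island — 2 connected regions; the cylinder at (-3.5, 15): section is a regular 12-gon, circumradius r=10; Merging all regions: the 2 present regions are separate (no shared area or edge), so areas and boundary lengths simply add and each stays a separate island — 3 connected regions. Overall, the cross-section has 3 separate islands. The nearest boundary edge runs (9.50, 11.00)→(20.50, 11.00); distance from the point to it = 1.06 mm. The point is not inside any of the regions above, so it lies outside the cross-section (1.06 mm from the nearest boundary).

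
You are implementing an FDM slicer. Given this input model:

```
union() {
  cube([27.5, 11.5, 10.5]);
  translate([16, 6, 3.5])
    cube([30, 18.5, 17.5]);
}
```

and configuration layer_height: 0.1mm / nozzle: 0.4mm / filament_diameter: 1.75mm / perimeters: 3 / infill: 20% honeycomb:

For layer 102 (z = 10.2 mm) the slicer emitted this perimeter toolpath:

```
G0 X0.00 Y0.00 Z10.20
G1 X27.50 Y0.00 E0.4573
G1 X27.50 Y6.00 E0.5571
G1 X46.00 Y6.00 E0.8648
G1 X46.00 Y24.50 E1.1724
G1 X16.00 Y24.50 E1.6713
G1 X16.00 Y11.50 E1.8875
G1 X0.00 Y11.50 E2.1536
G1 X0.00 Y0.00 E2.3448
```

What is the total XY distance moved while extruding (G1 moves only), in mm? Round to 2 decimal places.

Sum the Euclidean lengths of each G1 segment: total = 141.00 mm.

141.00 mm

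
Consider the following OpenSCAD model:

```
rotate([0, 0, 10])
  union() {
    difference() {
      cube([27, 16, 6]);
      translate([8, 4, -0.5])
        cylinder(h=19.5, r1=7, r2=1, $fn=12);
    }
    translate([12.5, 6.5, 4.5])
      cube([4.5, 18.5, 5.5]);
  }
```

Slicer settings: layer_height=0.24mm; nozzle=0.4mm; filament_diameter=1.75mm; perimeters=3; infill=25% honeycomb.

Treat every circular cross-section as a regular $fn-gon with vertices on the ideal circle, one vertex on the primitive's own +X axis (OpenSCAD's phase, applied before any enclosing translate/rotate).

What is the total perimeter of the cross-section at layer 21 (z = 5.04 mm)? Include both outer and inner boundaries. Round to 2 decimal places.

At z = 5.04 mm: the 27×16 cube contributes its full rectangle (perimeter 86.00 mm); the cone at (8, 4) (r1=7→r2=1) has section circumradius 5.295 here — a regular 12-gon (perimeter = 2·12·5.295·sin(180°/12) = 32.89 mm); Taking the first minus the rest: starting from the 27×16 cube, the cone at (8, 4) partially overlaps it — only the 78.80 mm² overlap (of its 84.12 mm²) is removed, clipping the outline — boundary = 105.29 mm; the cube at (12.5, 6.5) is present — its section is the full 4.5×18.5 rectangle (perimeter 46.00 mm); Combining (union): the regions partially overlap (shared area 42.73 mm²), so the edge portions inside another operand are dropped and the merged outline is re-measured after clipping — boundary = 123.37 mm; (whole slice rotated 10° about Z — lengths, areas and connectivity unchanged). Overall, the cross-section is a single solid region. Total boundary length (outer) = 123.37 mm.

123.37 mm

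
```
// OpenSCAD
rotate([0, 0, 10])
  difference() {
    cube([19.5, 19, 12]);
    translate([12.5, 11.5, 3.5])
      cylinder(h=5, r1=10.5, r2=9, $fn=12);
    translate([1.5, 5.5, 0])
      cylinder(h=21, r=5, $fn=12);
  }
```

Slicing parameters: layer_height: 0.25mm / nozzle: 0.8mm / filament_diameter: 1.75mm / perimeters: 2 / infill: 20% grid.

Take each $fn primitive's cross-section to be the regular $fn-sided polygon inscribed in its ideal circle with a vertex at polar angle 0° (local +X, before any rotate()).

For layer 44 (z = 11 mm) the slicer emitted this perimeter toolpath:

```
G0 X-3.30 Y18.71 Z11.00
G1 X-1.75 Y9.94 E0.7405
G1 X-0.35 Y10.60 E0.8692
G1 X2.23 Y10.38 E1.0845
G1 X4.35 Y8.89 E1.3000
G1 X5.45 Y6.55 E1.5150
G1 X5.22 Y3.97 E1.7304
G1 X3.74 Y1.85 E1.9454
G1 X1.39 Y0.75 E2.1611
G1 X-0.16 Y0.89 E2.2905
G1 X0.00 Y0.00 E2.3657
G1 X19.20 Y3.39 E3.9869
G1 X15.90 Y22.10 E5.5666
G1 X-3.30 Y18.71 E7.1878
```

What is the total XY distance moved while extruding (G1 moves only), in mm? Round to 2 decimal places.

86.44 mm

Sum the Euclidean lengths of each G1 segment: total = 86.44 mm.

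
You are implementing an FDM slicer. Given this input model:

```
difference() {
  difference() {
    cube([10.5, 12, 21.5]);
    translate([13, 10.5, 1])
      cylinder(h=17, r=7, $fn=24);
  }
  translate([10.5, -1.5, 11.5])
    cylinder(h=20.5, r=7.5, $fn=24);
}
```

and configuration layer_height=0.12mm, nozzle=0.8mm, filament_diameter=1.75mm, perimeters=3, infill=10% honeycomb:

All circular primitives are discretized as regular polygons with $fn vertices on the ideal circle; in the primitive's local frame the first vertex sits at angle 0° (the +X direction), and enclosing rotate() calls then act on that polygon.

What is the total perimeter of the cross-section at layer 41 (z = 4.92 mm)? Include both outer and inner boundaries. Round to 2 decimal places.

At z = 4.92 mm: the cube is present — its section is the full 10.5×12 rectangle (perimeter 45.00 mm); the r=7 cylinder at (13, 10.5) contributes a regular 24-gon of circumradius 7 (perimeter = 2·24·7.000·sin(180°/24) = 43.86 mm); Subtracting the remaining from the first: starting from the 10.5×12 cube, the r=7 cylinder at (13, 10.5) partially overlaps it — only the 27.63 mm² overlap (of its 152.19 mm²) is removed, clipping the outline — boundary = 42.63 mm; the cylinder at (10.5, -1.5) does not reach this height (z outside [11.5, 32]); After the difference (first − rest): none of the subtracted shapes is present at this height, so the result so far is unchanged — boundary = 42.63 mm. Overall, the cross-section is a single solid region. Total boundary length (outer) = 42.63 mm.

42.63 mm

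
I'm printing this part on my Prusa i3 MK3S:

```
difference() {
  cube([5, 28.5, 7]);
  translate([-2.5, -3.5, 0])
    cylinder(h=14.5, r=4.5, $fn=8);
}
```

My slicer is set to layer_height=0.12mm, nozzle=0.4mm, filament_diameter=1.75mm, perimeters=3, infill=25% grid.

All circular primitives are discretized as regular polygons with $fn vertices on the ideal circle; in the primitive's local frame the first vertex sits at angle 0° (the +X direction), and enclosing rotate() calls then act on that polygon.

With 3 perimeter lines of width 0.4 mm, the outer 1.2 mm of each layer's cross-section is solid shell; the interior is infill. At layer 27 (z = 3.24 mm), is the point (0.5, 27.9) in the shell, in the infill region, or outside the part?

shell

At z = 3.24 mm: the cube (footprint 5×28.5) is included at this height; the r=4.5 cylinder at (-2.5, -3.5) gives a regular 8-gon of circumradius 4.5 (constant along its height); Taking the first minus the rest: starting from the 5×28.5 cube, the r=4.5 cylinder at (-2.5, -3.5) misses the remaining region (no effect) — 1 connected region. Overall, the cross-section is a single solid region. The nearest boundary edge runs (0.00, 0.00)→(0.00, 28.50); distance from the point to it = 0.50 mm. The point is inside the cross-section, 0.50 mm from the nearest boundary — within the 1.2 mm shell band (3 × 0.4).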